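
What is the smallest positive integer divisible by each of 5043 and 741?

1245621

5043 = 3 · 41²; 741 = 3 · 13 · 19
max exponents: 3 · 13 · 19 · 41² = 1245621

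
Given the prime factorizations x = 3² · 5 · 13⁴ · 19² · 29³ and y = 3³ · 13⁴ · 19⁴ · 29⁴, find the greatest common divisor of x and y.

2263169670021

min exponent per shared prime: 3² · 13⁴ · 19² · 29³ = 2263169670021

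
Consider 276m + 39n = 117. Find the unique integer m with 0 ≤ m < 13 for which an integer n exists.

Reduce mod 39: 276m ≡ 117 (mod 39). With g = gcd(276, 39) = 3 dividing 117, divide through: 92m ≡ 39 (mod 13).
Since gcd(92, 13) = 1, m ≡ 39·(92)⁻¹ ≡ 0 (mod 13). Smallest non-negative: 0.

0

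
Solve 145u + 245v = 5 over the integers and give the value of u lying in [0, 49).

22

Reduce mod 245: 145u ≡ 5 (mod 245). With g = gcd(145, 245) = 5 dividing 5, divide through: 29u ≡ 1 (mod 49).
Since gcd(29, 49) = 1, u ≡ 1·(29)⁻¹ ≡ 22 (mod 49). Smallest non-negative: 22.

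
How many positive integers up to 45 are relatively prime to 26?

26 = 2·13. Inclusion–exclusion on these primes:
45 − ⌊45/2⌋ − ⌊45/13⌋ + ⌊45/26⌋ = 21

21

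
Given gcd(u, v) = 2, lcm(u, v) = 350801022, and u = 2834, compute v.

Using uv = gcd(u,v)·lcm(u,v) = 2·350801022 = 701602044, we get v = 701602044/2834 = 247566.

247566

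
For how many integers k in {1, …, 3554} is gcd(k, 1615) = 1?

1615 = 5·17·19. Inclusion–exclusion on these primes:
3554 − ⌊3554/5⌋ − ⌊3554/17⌋ − ⌊3554/19⌋ + ⌊3554/85⌋ + ⌊3554/95⌋ + ⌊3554/323⌋ − ⌊3554/1615⌋ = 2535

2535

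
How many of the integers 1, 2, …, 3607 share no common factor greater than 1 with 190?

1367

Prime factors of 190: 2, 5, 19. Count integers ≤ 3607 divisible by none of them.
By inclusion–exclusion: 3607 − ⌊3607/2⌋ − ⌊3607/5⌋ − ⌊3607/19⌋ + ⌊3607/10⌋ + ⌊3607/38⌋ + ⌊3607/95⌋ − ⌊3607/190⌋ = 1367.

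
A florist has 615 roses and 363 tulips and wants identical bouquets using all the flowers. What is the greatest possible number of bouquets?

3

615 = 3 · 5 · 41
363 = 3 · 11²
Common: 3 = 3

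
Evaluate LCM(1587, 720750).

1587 = 3 · 23²; 720750 = 2 · 3 · 5³ · 31²
max exponents: 2 · 3 · 5³ · 23² · 31² = 381276750

381276750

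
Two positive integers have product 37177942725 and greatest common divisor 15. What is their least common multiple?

For any two positive integers, gcd × lcm equals their product. Hence lcm = 37177942725 / 15 = 2478529515.

2478529515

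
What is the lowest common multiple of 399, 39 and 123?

212667

399 = 3 · 7 · 19; 39 = 3 · 13; 123 = 3 · 41
lcm takes max exponent of each prime: 3 · 7 · 13 · 19 · 41 = 212667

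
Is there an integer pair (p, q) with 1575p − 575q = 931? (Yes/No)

By Bézout, 1575p − 575q = 931 has integer solutions iff gcd(1575, 575) | 931.
Euclid: 1575 = 2·575 + 425; 575 = 1·425 + 150; 425 = 2·150 + 125; 150 = 1·125 + 25; 125 = 5·25 + 0. gcd = 25; 931 mod 25 = 6. No.

No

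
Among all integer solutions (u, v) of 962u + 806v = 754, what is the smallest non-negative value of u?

10

Reduce mod 806: 962u ≡ 754 (mod 806). With g = gcd(962, 806) = 26 dividing 754, divide through: 37u ≡ 29 (mod 31).
Since gcd(37, 31) = 1, u ≡ 29·(37)⁻¹ ≡ 10 (mod 31). Smallest non-negative: 10.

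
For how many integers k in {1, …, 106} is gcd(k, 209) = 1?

209 = 11·19. Inclusion–exclusion on these primes:
106 − ⌊106/11⌋ − ⌊106/19⌋ + ⌊106/209⌋ = 92

92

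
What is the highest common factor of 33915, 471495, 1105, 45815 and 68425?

85

33915 = 3 · 5 · 7 · 17 · 19; 471495 = 3 · 5 · 17 · 43²; 1105 = 5 · 13 · 17; 45815 = 5 · 7² · 11 · 17; 68425 = 5² · 7 · 17 · 23
gcd takes min exponent of each prime: 5 · 17 = 85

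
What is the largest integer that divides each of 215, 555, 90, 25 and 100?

215 = 5 · 43; 555 = 3 · 5 · 37; 90 = 2 · 3² · 5; 25 = 5²; 100 = 2² · 5²
gcd takes min exponent of each prime: 5 = 5

5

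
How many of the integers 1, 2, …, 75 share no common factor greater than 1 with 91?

Prime factors of 91: 7, 13. Count integers ≤ 75 divisible by none of them.
By inclusion–exclusion: 75 − ⌊75/7⌋ − ⌊75/13⌋ + ⌊75/91⌋ = 60.

60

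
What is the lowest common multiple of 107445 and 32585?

36853635

107445 = 3 · 5 · 13 · 19 · 29; 32585 = 5 · 7³ · 19
max exponents: 3 · 5 · 7³ · 13 · 19 · 29 = 36853635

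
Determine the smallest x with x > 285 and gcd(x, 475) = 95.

475 = 95·5. Any x with gcd(x, 475) = 95 is a multiple of 95, say 95s, with s coprime to 5.
Need s > 285/95, so s ≥ 4. First s ≥ 4 with gcd(s, 5) = 1 is s = 4. Thus x = 95·4 = 380.

380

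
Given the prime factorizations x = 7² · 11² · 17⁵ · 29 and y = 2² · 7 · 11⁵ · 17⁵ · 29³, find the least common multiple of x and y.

max exponent per prime: 2² · 7² · 11⁵ · 17⁵ · 29³ = 1093095478130548508

1093095478130548508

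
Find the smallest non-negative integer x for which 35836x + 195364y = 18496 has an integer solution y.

Reduce mod 195364: 35836x ≡ 18496 (mod 195364). With g = gcd(35836, 195364) = 1156 dividing 18496, divide through: 31x ≡ 16 (mod 169).
Since gcd(31, 169) = 1, x ≡ 16·(31)⁻¹ ≡ 115 (mod 169). Smallest non-negative: 115.

115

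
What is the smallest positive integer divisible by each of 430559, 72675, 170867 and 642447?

430559 = 17 · 19 · 31 · 43; 72675 = 3² · 5² · 17 · 19; 170867 = 17 · 19 · 23²; 642447 = 3² · 13 · 17² · 19
lcm takes max exponent of each prime: 3² · 5² · 13 · 17² · 19 · 23² · 31 · 43 = 11325649979475

11325649979475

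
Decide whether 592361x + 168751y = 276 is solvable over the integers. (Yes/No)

No

By Bézout, 592361x + 168751y = 276 has integer solutions iff gcd(592361, 168751) | 276.
Euclid: 592361 = 3·168751 + 86108; 168751 = 1·86108 + 82643; 86108 = 1·82643 + 3465; 82643 = 23·3465 + 2948; 3465 = 1·2948 + 517; 2948 = 5·517 + 363; 517 = 1·363 + 154; 363 = 2·154 + 55; 154 = 2·55 + 44; 55 = 1·44 + 11; 44 = 4·11 + 0. gcd = 11; 276 mod 11 = 1. No.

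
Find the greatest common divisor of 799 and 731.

799 = 17 · 47
731 = 17 · 43
Common: 17 = 17

17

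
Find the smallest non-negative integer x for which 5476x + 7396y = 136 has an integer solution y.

Euclid: 7396 = 1·5476 + 1920; 5476 = 2·1920 + 1636; 1920 = 1·1636 + 284; 1636 = 5·284 + 216; 284 = 1·216 + 68; 216 = 3·68 + 12; 68 = 5·12 + 8; 12 = 1·8 + 4; 8 = 2·4 + 0 → gcd = 4; 136 = 4·34.
Back-substitution yields 5476·(651) + 7396·(-482) = 4, so one solution is x = 651·34 = 22134, y = -482·34 = -16388.
Solutions in x differ by 7396/4 = 1849; the one in [0, 1849) is 22134 mod 1849 = 1795.

1795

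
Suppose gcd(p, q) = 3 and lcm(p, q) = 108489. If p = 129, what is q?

2523

Using pq = gcd(p,q)·lcm(p,q) = 3·108489 = 325467, we get q = 325467/129 = 2523.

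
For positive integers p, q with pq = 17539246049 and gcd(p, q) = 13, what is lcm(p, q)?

1349172773

gcd·lcm = product, so lcm = 17539246049/13 = 1349172773.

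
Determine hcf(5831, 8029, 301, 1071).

7

5831 = 7³ · 17; 8029 = 7 · 31 · 37; 301 = 7 · 43; 1071 = 3² · 7 · 17
gcd takes min exponent of each prime: 7 = 7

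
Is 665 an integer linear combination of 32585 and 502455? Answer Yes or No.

Yes

By Bézout, 32585s − 502455t = 665 has integer solutions iff gcd(32585, 502455) | 665.
Euclid: 502455 = 15·32585 + 13680; 32585 = 2·13680 + 5225; 13680 = 2·5225 + 3230; 5225 = 1·3230 + 1995; 3230 = 1·1995 + 1235; 1995 = 1·1235 + 760; 1235 = 1·760 + 475; 760 = 1·475 + 285; 475 = 1·285 + 190; 285 = 1·190 + 95; 190 = 2·95 + 0. gcd = 95; 665 mod 95 = 0. Yes.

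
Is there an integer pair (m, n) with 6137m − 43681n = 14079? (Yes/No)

By Bézout, 6137m − 43681n = 14079 has integer solutions iff gcd(6137, 43681) | 14079.
Euclid: 43681 = 7·6137 + 722; 6137 = 8·722 + 361; 722 = 2·361 + 0. gcd = 361; 14079 mod 361 = 0. Yes.

Yes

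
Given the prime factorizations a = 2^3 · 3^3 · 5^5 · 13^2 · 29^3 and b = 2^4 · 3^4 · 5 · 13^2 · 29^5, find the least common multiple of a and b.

max exponent per prime: 2^4 · 3^4 · 5^5 · 13^2 · 29^5 = 14038855933050000

14038855933050000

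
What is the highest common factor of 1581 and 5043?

1581 = 3 · 17 · 31
5043 = 3 · 41²
Common: 3 = 3

3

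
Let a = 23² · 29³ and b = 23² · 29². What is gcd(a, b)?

444889

min exponent per shared prime: 23² · 29² = 444889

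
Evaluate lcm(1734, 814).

705738

1734 = 2 · 3 · 17²; 814 = 2 · 11 · 37
max exponents: 2 · 3 · 11 · 17² · 37 = 705738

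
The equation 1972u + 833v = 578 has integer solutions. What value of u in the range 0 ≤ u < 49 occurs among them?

Reduce mod 833: 1972u ≡ 578 (mod 833). With g = gcd(1972, 833) = 17 dividing 578, divide through: 116u ≡ 34 (mod 49).
Since gcd(116, 49) = 1, u ≡ 34·(116)⁻¹ ≡ 40 (mod 49). Smallest non-negative: 40.

40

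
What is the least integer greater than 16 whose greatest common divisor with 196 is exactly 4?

20

Multiples of 4 above 16: 4·5, 4·6, … . Need the cofactor coprime to 196/4 = 49.
Checking s = 5, 6, … the first with gcd(s, 49) = 1 is s = 5, giving 20.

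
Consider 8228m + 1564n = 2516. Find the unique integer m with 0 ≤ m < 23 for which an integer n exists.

10

Euclid: 8228 = 5·1564 + 408; 1564 = 3·408 + 340; 408 = 1·340 + 68; 340 = 5·68 + 0 → gcd = 68; 2516 = 68·37.
Back-substitution yields 8228·(4) + 1564·(-21) = 68, so one solution is m = 4·37 = 148, n = -21·37 = -777.
Solutions in m differ by 1564/68 = 23; the one in [0, 23) is 148 mod 23 = 10.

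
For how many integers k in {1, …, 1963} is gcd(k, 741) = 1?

1144

Prime factors of 741: 3, 13, 19. Count integers ≤ 1963 divisible by none of them.
By inclusion–exclusion: 1963 − ⌊1963/3⌋ − ⌊1963/13⌋ − ⌊1963/19⌋ + ⌊1963/39⌋ + ⌊1963/57⌋ + ⌊1963/247⌋ − ⌊1963/741⌋ = 1144.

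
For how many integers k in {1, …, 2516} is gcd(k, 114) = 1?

114 = 2·3·19. Inclusion–exclusion on these primes:
2516 − ⌊2516/2⌋ − ⌊2516/3⌋ − ⌊2516/19⌋ + ⌊2516/6⌋ + ⌊2516/38⌋ + ⌊2516/57⌋ − ⌊2516/114⌋ = 795

795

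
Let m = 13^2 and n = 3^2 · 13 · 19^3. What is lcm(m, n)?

max exponent per prime: 3^2 · 13^2 · 19^3 = 10432539

10432539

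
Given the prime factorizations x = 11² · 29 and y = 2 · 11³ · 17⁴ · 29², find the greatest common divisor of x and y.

min exponent per shared prime: 11² · 29 = 3509

3509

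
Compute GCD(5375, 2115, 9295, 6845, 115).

gcd(5375, 2115): 5375 = 2·2115 + 1145; 2115 = 1·1145 + 970; 1145 = 1·970 + 175; 970 = 5·175 + 95; 175 = 1·95 + 80; 95 = 1·80 + 15; 80 = 5·15 + 5; 15 = 3·5 + 0 → 5
gcd(5, 9295): 9295 = 1859·5 + 0 → 5
gcd(5, 6845): 6845 = 1369·5 + 0 → 5
gcd(5, 115): 115 = 23·5 + 0 → 5

5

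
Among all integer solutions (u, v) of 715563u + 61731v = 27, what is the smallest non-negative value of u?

5664

Euclid: 715563 = 11·61731 + 36522; 61731 = 1·36522 + 25209; 36522 = 1·25209 + 11313; 25209 = 2·11313 + 2583; 11313 = 4·2583 + 981; 2583 = 2·981 + 621; 981 = 1·621 + 360; 621 = 1·360 + 261; 360 = 1·261 + 99; 261 = 2·99 + 63; 99 = 1·63 + 36; 63 = 1·36 + 27; 36 = 1·27 + 9; 27 = 3·9 + 0 → gcd = 9; 27 = 9·3.
Back-substitution yields 715563·(1888) + 61731·(-21885) = 9, so one solution is u = 1888·3 = 5664, v = -21885·3 = -65655.
Solutions in u differ by 61731/9 = 6859; the one in [0, 6859) is 5664 mod 6859 = 5664.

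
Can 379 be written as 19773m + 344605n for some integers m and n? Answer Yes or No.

By Bézout, 19773m + 344605n = 379 has integer solutions iff gcd(19773, 344605) | 379.
Euclid: 344605 = 17·19773 + 8464; 19773 = 2·8464 + 2845; 8464 = 2·2845 + 2774; 2845 = 1·2774 + 71; 2774 = 39·71 + 5; 71 = 14·5 + 1; 5 = 5·1 + 0. gcd = 1; 379 mod 1 = 0. Yes.

Yes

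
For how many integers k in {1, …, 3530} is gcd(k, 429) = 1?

1975

429 = 3·11·13. Inclusion–exclusion on these primes:
3530 − ⌊3530/3⌋ − ⌊3530/11⌋ − ⌊3530/13⌋ + ⌊3530/33⌋ + ⌊3530/39⌋ + ⌊3530/143⌋ − ⌊3530/429⌋ = 1975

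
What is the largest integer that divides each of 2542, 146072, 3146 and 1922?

2

2542 = 2 · 31 · 41; 146072 = 2³ · 19 · 31²; 3146 = 2 · 11² · 13; 1922 = 2 · 31²
gcd takes min exponent of each prime: 2 = 2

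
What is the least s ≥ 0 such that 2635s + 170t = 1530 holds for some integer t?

0

gcd(2635, 170) = 85 (Euclid: 2635 = 15·170 + 85; 170 = 2·85 + 0), and 85 | 1530.
Extended Euclid: 2635·(1) + 170·(-15) = 85. Scale by 18: s₀ = 18.
General solution s = s₀ + 2k; reducing mod 2 gives s = 0 (and t = 9).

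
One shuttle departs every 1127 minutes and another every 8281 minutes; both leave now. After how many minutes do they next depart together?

190463

gcd first: 8281 = 7·1127 + 392; 1127 = 2·392 + 343; 392 = 1·343 + 49; 343 = 7·49 + 0 → gcd = 49
lcm = 1127·8281/gcd = 9332687/49 = 190463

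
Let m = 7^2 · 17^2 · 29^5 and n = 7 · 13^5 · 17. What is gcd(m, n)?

min exponent per shared prime: 7 · 17 = 119

119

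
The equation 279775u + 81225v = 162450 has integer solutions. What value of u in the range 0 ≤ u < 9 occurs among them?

0

Reduce mod 81225: 279775u ≡ 162450 (mod 81225). With g = gcd(279775, 81225) = 9025 dividing 162450, divide through: 31u ≡ 18 (mod 9).
Since gcd(31, 9) = 1, u ≡ 18·(31)⁻¹ ≡ 0 (mod 9). Smallest non-negative: 0.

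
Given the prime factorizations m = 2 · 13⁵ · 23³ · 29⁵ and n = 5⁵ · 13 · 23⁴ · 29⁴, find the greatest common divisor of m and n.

min exponent per shared prime: 13 · 23³ · 29⁴ = 111871343051

111871343051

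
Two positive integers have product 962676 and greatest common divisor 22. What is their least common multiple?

43758

For any two positive integers, gcd × lcm equals their product. Hence lcm = 962676 / 22 = 43758.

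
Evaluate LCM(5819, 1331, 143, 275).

228832175

5819 = 11 · 23²; 1331 = 11³; 143 = 11 · 13; 275 = 5² · 11
lcm takes max exponent of each prime: 5² · 11³ · 13 · 23² = 228832175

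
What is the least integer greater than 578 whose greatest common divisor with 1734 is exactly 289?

1445

Multiples of 289 above 578: 289·3, 289·4, … . Need the cofactor coprime to 1734/289 = 6.
Checking s = 3, 4, … the first with gcd(s, 6) = 1 is s = 5, giving 1445.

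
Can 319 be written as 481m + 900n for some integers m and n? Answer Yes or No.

Yes

gcd(481, 900): 900 = 1·481 + 419; 481 = 1·419 + 62; 419 = 6·62 + 47; 62 = 1·47 + 15; 47 = 3·15 + 2; 15 = 7·2 + 1; 2 = 2·1 + 0 → 1
1 divides 319, so a solution exists.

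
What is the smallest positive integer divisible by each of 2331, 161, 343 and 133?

2331 = 3² · 7 · 37; 161 = 7 · 23; 343 = 7³; 133 = 7 · 19
lcm takes max exponent of each prime: 3² · 7³ · 19 · 23 · 37 = 49913703

49913703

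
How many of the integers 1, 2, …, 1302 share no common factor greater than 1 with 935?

891

Prime factors of 935: 5, 11, 17. Count integers ≤ 1302 divisible by none of them.
By inclusion–exclusion: 1302 − ⌊1302/5⌋ − ⌊1302/11⌋ − ⌊1302/17⌋ + ⌊1302/55⌋ + ⌊1302/85⌋ + ⌊1302/187⌋ − ⌊1302/935⌋ = 891.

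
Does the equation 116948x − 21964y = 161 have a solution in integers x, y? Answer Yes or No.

No

By Bézout, 116948x − 21964y = 161 has integer solutions iff gcd(116948, 21964) | 161.
Euclid: 116948 = 5·21964 + 7128; 21964 = 3·7128 + 580; 7128 = 12·580 + 168; 580 = 3·168 + 76; 168 = 2·76 + 16; 76 = 4·16 + 12; 16 = 1·12 + 4; 12 = 3·4 + 0. gcd = 4; 161 mod 4 = 1. No.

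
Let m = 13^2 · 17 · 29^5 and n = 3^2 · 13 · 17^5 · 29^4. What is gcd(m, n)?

min exponent per shared prime: 13 · 17 · 29^4 = 156309101

156309101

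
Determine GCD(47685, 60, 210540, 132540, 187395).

47685 = 3 · 5 · 11 · 17²; 60 = 2² · 3 · 5; 210540 = 2² · 3 · 5 · 11² · 29; 132540 = 2² · 3 · 5 · 47²; 187395 = 3 · 5 · 13 · 31²
gcd takes min exponent of each prime: 3 · 5 = 15

15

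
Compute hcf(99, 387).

99 = 3² · 11
387 = 3² · 43
Common: 3² = 9

9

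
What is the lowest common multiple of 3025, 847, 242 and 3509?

3025 = 5² · 11²; 847 = 7 · 11²; 242 = 2 · 11²; 3509 = 11² · 29
lcm takes max exponent of each prime: 2 · 5² · 7 · 11² · 29 = 1228150

1228150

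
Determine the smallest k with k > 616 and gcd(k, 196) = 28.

644

196 = 28·7. Any k with gcd(k, 196) = 28 is a multiple of 28, say 28s, with s coprime to 7.
Need s > 616/28, so s ≥ 23. First s ≥ 23 with gcd(s, 7) = 1 is s = 23. Thus k = 28·23 = 644.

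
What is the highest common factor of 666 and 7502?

666 = 2 · 3² · 37
7502 = 2 · 11² · 31
Common: 2 = 2

2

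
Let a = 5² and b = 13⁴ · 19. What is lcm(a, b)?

13566475

max exponent per prime: 5² · 13⁴ · 19 = 13566475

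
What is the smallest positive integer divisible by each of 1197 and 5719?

gcd first: 5719 = 4·1197 + 931; 1197 = 1·931 + 266; 931 = 3·266 + 133; 266 = 2·133 + 0 → gcd = 133
lcm = 1197·5719/gcd = 6845643/133 = 51471

51471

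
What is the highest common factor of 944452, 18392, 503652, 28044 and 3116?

gcd(944452, 18392): 944452 = 51·18392 + 6460; 18392 = 2·6460 + 5472; 6460 = 1·5472 + 988; 5472 = 5·988 + 532; 988 = 1·532 + 456; 532 = 1·456 + 76; 456 = 6·76 + 0 → 76
gcd(76, 503652): 503652 = 6627·76 + 0 → 76
gcd(76, 28044): 28044 = 369·76 + 0 → 76
gcd(76, 3116): 3116 = 41·76 + 0 → 76

76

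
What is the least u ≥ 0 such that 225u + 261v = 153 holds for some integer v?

3

gcd(225, 261) = 9 (Euclid: 261 = 1·225 + 36; 225 = 6·36 + 9; 36 = 4·9 + 0), and 9 | 153.
Extended Euclid: 225·(7) + 261·(-6) = 9. Scale by 17: u₀ = 119.
General solution u = u₀ + 29t; reducing mod 29 gives u = 3 (and v = -2).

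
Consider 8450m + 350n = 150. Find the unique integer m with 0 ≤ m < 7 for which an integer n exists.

gcd(8450, 350) = 50 (Euclid: 8450 = 24·350 + 50; 350 = 7·50 + 0), and 50 | 150.
Extended Euclid: 8450·(1) + 350·(-24) = 50. Scale by 3: m₀ = 3.
General solution m = m₀ + 7t; reducing mod 7 gives m = 3 (and n = -72).

3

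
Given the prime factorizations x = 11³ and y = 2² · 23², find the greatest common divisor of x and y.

min exponent per shared prime: (none) = 1

1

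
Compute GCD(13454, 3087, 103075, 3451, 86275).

7

13454 = 2 · 7 · 31²; 3087 = 3² · 7³; 103075 = 5² · 7 · 19 · 31; 3451 = 7 · 17 · 29; 86275 = 5² · 7 · 17 · 29
gcd takes min exponent of each prime: 7 = 7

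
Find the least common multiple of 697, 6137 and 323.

lcm(697, 6137) = 697·6137/gcd = 4277489/17 = 251617
lcm(251617, 323) = 251617·323/gcd = 81272291/323 = 251617

251617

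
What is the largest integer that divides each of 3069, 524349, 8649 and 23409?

9

3069 = 3² · 11 · 31; 524349 = 3² · 7² · 29 · 41; 8649 = 3² · 31²; 23409 = 3⁴ · 17²
gcd takes min exponent of each prime: 3² = 9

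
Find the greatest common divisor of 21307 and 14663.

11

21307 = 11 · 13 · 149
14663 = 11 · 31 · 43
Common: 11 = 11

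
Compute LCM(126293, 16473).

378879

126293 = 17² · 19 · 23; 16473 = 3 · 17² · 19
max exponents: 3 · 17² · 19 · 23 = 378879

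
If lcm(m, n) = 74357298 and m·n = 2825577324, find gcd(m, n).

From gcd × lcm = mn: gcd = 2825577324 / 74357298 = 38.

38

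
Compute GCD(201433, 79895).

201433 = 17³ · 41
79895 = 5 · 19 · 29²
Common: 1 = 1

1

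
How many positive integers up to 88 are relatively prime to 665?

665 = 5·7·19. Inclusion–exclusion on these primes:
88 − ⌊88/5⌋ − ⌊88/7⌋ − ⌊88/19⌋ + ⌊88/35⌋ + ⌊88/95⌋ + ⌊88/133⌋ − ⌊88/665⌋ = 57

57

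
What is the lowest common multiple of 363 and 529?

363 = 3 · 11²; 529 = 23²
max exponents: 3 · 11² · 23² = 192027

192027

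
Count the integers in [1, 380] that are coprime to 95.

95 = 5·19. Inclusion–exclusion on these primes:
380 − ⌊380/5⌋ − ⌊380/19⌋ + ⌊380/95⌋ = 288

288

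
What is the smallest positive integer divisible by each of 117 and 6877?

61893

117 = 3² · 13; 6877 = 13 · 23²
max exponents: 3² · 13 · 23² = 61893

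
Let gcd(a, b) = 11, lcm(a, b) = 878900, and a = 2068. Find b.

4675

Using ab = gcd(a,b)·lcm(a,b) = 11·878900 = 9667900, we get b = 9667900/2068 = 4675.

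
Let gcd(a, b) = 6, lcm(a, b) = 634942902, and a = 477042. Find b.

a·b = gcd·lcm = 6·634942902 = 3809657412, so b = 3809657412/477042 = 7986.

7986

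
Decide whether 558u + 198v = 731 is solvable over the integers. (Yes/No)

No

gcd(558, 198): 558 = 2·198 + 162; 198 = 1·162 + 36; 162 = 4·36 + 18; 36 = 2·18 + 0 → 18
18 does not divide 731, so a solution does not exist.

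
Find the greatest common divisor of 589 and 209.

589 = 19 · 31
209 = 11 · 19
Common: 19 = 19

19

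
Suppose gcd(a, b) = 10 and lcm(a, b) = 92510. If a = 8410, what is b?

a·b = gcd·lcm = 10·92510 = 925100, so b = 925100/8410 = 110.

110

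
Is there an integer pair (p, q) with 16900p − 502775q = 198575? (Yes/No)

gcd(16900, 502775): 502775 = 29·16900 + 12675; 16900 = 1·12675 + 4225; 12675 = 3·4225 + 0 → 4225
4225 divides 198575, so a solution exists.

Yes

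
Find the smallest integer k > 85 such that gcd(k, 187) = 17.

102

187 = 17·11. Any k with gcd(k, 187) = 17 is a multiple of 17, say 17s, with s coprime to 11.
Need s > 85/17, so s ≥ 6. First s ≥ 6 with gcd(s, 11) = 1 is s = 6. Thus k = 17·6 = 102.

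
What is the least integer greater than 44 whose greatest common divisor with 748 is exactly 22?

Multiples of 22 above 44: 22·3, 22·4, … . Need the cofactor coprime to 748/22 = 34.
Checking s = 3, 4, … the first with gcd(s, 34) = 1 is s = 3, giving 66.

66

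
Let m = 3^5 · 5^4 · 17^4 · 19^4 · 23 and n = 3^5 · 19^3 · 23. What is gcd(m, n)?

38334951

min exponent per shared prime: 3^5 · 19^3 · 23 = 38334951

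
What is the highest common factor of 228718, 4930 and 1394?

34

228718 = 2 · 7 · 17 · 31²; 4930 = 2 · 5 · 17 · 29; 1394 = 2 · 17 · 41
gcd takes min exponent of each prime: 2 · 17 = 34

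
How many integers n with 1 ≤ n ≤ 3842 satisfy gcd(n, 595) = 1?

Prime factors of 595: 5, 7, 17. Count integers ≤ 3842 divisible by none of them.
By inclusion–exclusion: 3842 − ⌊3842/5⌋ − ⌊3842/7⌋ − ⌊3842/17⌋ + ⌊3842/35⌋ + ⌊3842/85⌋ + ⌊3842/119⌋ − ⌊3842/595⌋ = 2480.

2480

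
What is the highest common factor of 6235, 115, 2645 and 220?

6235 = 5 · 29 · 43; 115 = 5 · 23; 2645 = 5 · 23²; 220 = 2² · 5 · 11
gcd takes min exponent of each prime: 5 = 5

5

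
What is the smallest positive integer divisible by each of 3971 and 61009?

671099

3971 = 11 · 19²; 61009 = 13² · 19²
max exponents: 11 · 13² · 19² = 671099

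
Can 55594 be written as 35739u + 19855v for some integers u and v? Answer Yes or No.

Yes

gcd(35739, 19855): 35739 = 1·19855 + 15884; 19855 = 1·15884 + 3971; 15884 = 4·3971 + 0 → 3971
3971 divides 55594, so a solution exists.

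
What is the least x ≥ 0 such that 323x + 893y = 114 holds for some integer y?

28

gcd(323, 893) = 19 (Euclid: 893 = 2·323 + 247; 323 = 1·247 + 76; 247 = 3·76 + 19; 76 = 4·19 + 0), and 19 | 114.
Extended Euclid: 323·(-11) + 893·(4) = 19. Scale by 6: x₀ = -66.
General solution x = x₀ + 47t; reducing mod 47 gives x = 28 (and y = -10).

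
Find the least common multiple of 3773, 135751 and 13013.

1124154031

3773 = 7³ · 11; 135751 = 7 · 11 · 41 · 43; 13013 = 7 · 11 · 13²
lcm takes max exponent of each prime: 7³ · 11 · 13² · 41 · 43 = 1124154031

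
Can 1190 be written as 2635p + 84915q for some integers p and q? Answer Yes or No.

gcd(2635, 84915): 84915 = 32·2635 + 595; 2635 = 4·595 + 255; 595 = 2·255 + 85; 255 = 3·85 + 0 → 85
85 divides 1190, so a solution exists.

Yes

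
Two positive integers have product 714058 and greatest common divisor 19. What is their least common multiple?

37582

For any two positive integers, gcd × lcm equals their product. Hence lcm = 714058 / 19 = 37582.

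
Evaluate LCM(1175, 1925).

90475

gcd first: 1925 = 1·1175 + 750; 1175 = 1·750 + 425; 750 = 1·425 + 325; 425 = 1·325 + 100; 325 = 3·100 + 25; 100 = 4·25 + 0 → gcd = 25
lcm = 1175·1925/gcd = 2261875/25 = 90475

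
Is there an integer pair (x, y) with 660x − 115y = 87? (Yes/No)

No

By Bézout, 660x − 115y = 87 has integer solutions iff gcd(660, 115) | 87.
Euclid: 660 = 5·115 + 85; 115 = 1·85 + 30; 85 = 2·30 + 25; 30 = 1·25 + 5; 25 = 5·5 + 0. gcd = 5; 87 mod 5 = 2. No.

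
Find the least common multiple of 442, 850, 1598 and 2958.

442 = 2 · 13 · 17; 850 = 2 · 5² · 17; 1598 = 2 · 17 · 47; 2958 = 2 · 3 · 17 · 29
lcm takes max exponent of each prime: 2 · 3 · 5² · 13 · 17 · 29 · 47 = 45183450

45183450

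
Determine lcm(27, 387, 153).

19737

27 = 3³; 387 = 3² · 43; 153 = 3² · 17
lcm takes max exponent of each prime: 3³ · 17 · 43 = 19737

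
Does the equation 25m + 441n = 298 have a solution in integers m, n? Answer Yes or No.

Yes

gcd(25, 441): 441 = 17·25 + 16; 25 = 1·16 + 9; 16 = 1·9 + 7; 9 = 1·7 + 2; 7 = 3·2 + 1; 2 = 2·1 + 0 → 1
1 divides 298, so a solution exists.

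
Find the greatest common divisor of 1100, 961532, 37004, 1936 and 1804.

44

gcd(1100, 961532): 961532 = 874·1100 + 132; 1100 = 8·132 + 44; 132 = 3·44 + 0 → 44
gcd(44, 37004): 37004 = 841·44 + 0 → 44
gcd(44, 1936): 1936 = 44·44 + 0 → 44
gcd(44, 1804): 1804 = 41·44 + 0 → 44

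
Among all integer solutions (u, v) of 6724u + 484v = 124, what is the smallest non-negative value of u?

100

gcd(6724, 484) = 4 (Euclid: 6724 = 13·484 + 432; 484 = 1·432 + 52; 432 = 8·52 + 16; 52 = 3·16 + 4; 16 = 4·4 + 0), and 4 | 124.
Extended Euclid: 6724·(-28) + 484·(389) = 4. Scale by 31: u₀ = -868.
General solution u = u₀ + 121t; reducing mod 121 gives u = 100 (and v = -1389).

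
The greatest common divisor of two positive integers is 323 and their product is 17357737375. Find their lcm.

Since gcd(a,b)·lcm(a,b) = ab, lcm = 17357737375/323 = 53739125.

53739125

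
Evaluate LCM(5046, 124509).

209424138

gcd first: 124509 = 24·5046 + 3405; 5046 = 1·3405 + 1641; 3405 = 2·1641 + 123; 1641 = 13·123 + 42; 123 = 2·42 + 39; 42 = 1·39 + 3; 39 = 13·3 + 0 → gcd = 3
lcm = 5046·124509/gcd = 628272414/3 = 209424138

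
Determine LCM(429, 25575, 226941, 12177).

64899452475

429 = 3 · 11 · 13; 25575 = 3 · 5² · 11 · 31; 226941 = 3 · 11 · 13 · 23²; 12177 = 3³ · 11 · 41
lcm takes max exponent of each prime: 3³ · 5² · 11 · 13 · 23² · 31 · 41 = 64899452475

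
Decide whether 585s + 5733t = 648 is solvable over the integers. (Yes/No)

No

By Bézout, 585s + 5733t = 648 has integer solutions iff gcd(585, 5733) | 648.
Euclid: 5733 = 9·585 + 468; 585 = 1·468 + 117; 468 = 4·117 + 0. gcd = 117; 648 mod 117 = 63. No.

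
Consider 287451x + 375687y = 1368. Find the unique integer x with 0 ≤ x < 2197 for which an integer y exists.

1107

Euclid: 375687 = 1·287451 + 88236; 287451 = 3·88236 + 22743; 88236 = 3·22743 + 20007; 22743 = 1·20007 + 2736; 20007 = 7·2736 + 855; 2736 = 3·855 + 171; 855 = 5·171 + 0 → gcd = 171; 1368 = 171·8.
Back-substitution yields 287451·(413) + 375687·(-316) = 171, so one solution is x = 413·8 = 3304, y = -316·8 = -2528.
Solutions in x differ by 375687/171 = 2197; the one in [0, 2197) is 3304 mod 2197 = 1107.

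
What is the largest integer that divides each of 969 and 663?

Euclid: 969 = 1·663 + 306; 663 = 2·306 + 51; 306 = 6·51 + 0. Last nonzero remainder: 51.

51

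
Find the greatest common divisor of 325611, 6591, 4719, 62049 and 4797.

39

325611 = 3² · 11² · 13 · 23; 6591 = 3 · 13³; 4719 = 3 · 11² · 13; 62049 = 3 · 13 · 37 · 43; 4797 = 3² · 13 · 41
gcd takes min exponent of each prime: 3 · 13 = 39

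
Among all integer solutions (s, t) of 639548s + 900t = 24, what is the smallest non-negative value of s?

138

Euclid: 639548 = 710·900 + 548; 900 = 1·548 + 352; 548 = 1·352 + 196; 352 = 1·196 + 156; 196 = 1·156 + 40; 156 = 3·40 + 36; 40 = 1·36 + 4; 36 = 9·4 + 0 → gcd = 4; 24 = 4·6.
Back-substitution yields 639548·(23) + 900·(-16344) = 4, so one solution is s = 23·6 = 138, t = -16344·6 = -98064.
Solutions in s differ by 900/4 = 225; the one in [0, 225) is 138 mod 225 = 138.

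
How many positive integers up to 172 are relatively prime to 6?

6 = 2·3. Inclusion–exclusion on these primes:
172 − ⌊172/2⌋ − ⌊172/3⌋ + ⌊172/6⌋ = 57

57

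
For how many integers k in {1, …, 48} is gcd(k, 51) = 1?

Prime factors of 51: 3, 17. Count integers ≤ 48 divisible by none of them.
By inclusion–exclusion: 48 − ⌊48/3⌋ − ⌊48/17⌋ + ⌊48/51⌋ = 30.

30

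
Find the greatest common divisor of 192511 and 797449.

1

192511 = 11² · 37 · 43
797449 = 19² · 47²
Common: 1 = 1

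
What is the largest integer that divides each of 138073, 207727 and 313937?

247

138073 = 13² · 19 · 43; 207727 = 13 · 19 · 29²; 313937 = 13 · 19 · 31 · 41
gcd takes min exponent of each prime: 13 · 19 = 247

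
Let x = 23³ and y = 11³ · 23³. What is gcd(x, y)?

12167

min exponent per shared prime: 23³ = 12167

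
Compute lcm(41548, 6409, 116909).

637387868

41548 = 2² · 13 · 17 · 47; 6409 = 13 · 17 · 29; 116909 = 13 · 17 · 23²
lcm takes max exponent of each prime: 2² · 13 · 17 · 23² · 29 · 47 = 637387868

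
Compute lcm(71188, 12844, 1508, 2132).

20906705404

71188 = 2² · 13 · 37²; 12844 = 2² · 13² · 19; 1508 = 2² · 13 · 29; 2132 = 2² · 13 · 41
lcm takes max exponent of each prime: 2² · 13² · 19 · 29 · 37² · 41 = 20906705404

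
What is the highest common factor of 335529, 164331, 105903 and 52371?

gcd(335529, 164331): 335529 = 2·164331 + 6867; 164331 = 23·6867 + 6390; 6867 = 1·6390 + 477; 6390 = 13·477 + 189; 477 = 2·189 + 99; 189 = 1·99 + 90; 99 = 1·90 + 9; 90 = 10·9 + 0 → 9
gcd(9, 105903): 105903 = 11767·9 + 0 → 9
gcd(9, 52371): 52371 = 5819·9 + 0 → 9

9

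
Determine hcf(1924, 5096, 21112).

gcd(1924, 5096): 5096 = 2·1924 + 1248; 1924 = 1·1248 + 676; 1248 = 1·676 + 572; 676 = 1·572 + 104; 572 = 5·104 + 52; 104 = 2·52 + 0 → 52
gcd(52, 21112): 21112 = 406·52 + 0 → 52

52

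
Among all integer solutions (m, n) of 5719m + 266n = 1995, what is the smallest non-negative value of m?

1

Reduce mod 266: 5719m ≡ 1995 (mod 266). With g = gcd(5719, 266) = 133 dividing 1995, divide through: 43m ≡ 15 (mod 2).
Since gcd(43, 2) = 1, m ≡ 15·(43)⁻¹ ≡ 1 (mod 2). Smallest non-negative: 1.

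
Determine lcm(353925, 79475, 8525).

3170814075

lcm(353925, 79475) = 353925·79475/gcd = 28128189375/275 = 102284325
lcm(102284325, 8525) = 102284325·8525/gcd = 871973870625/275 = 3170814075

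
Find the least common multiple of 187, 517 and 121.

96679

187 = 11 · 17; 517 = 11 · 47; 121 = 11²
lcm takes max exponent of each prime: 11² · 17 · 47 = 96679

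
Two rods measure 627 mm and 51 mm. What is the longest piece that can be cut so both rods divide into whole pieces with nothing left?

Euclid: 627 = 12·51 + 15; 51 = 3·15 + 6; 15 = 2·6 + 3; 6 = 2·3 + 0. Last nonzero remainder: 3.

3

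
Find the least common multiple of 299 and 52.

gcd first: 299 = 5·52 + 39; 52 = 1·39 + 13; 39 = 3·13 + 0 → gcd = 13
lcm = 299·52/gcd = 15548/13 = 1196

1196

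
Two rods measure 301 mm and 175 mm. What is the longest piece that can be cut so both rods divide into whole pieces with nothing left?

Euclid: 301 = 1·175 + 126; 175 = 1·126 + 49; 126 = 2·49 + 28; 49 = 1·28 + 21; 28 = 1·21 + 7; 21 = 3·7 + 0. Last nonzero remainder: 7.

7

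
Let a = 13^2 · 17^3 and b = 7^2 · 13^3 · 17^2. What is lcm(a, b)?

528899189

max exponent per prime: 7^2 · 13^3 · 17^3 = 528899189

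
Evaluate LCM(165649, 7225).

1196814025

165649 = 11² · 37²; 7225 = 5² · 17²
max exponents: 5² · 11² · 17² · 37² = 1196814025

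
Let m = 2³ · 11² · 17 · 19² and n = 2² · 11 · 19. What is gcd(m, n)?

836

min exponent per shared prime: 2² · 11 · 19 = 836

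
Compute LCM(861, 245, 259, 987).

52404765

861 = 3 · 7 · 41; 245 = 5 · 7²; 259 = 7 · 37; 987 = 3 · 7 · 47
lcm takes max exponent of each prime: 3 · 5 · 7² · 37 · 41 · 47 = 52404765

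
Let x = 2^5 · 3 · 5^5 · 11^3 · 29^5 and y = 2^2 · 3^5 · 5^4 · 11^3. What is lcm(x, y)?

663398245451700000

max exponent per prime: 2^5 · 3^5 · 5^5 · 11^3 · 29^5 = 663398245451700000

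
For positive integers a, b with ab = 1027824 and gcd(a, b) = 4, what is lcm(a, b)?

For any two positive integers, gcd × lcm equals their product. Hence lcm = 1027824 / 4 = 256956.

256956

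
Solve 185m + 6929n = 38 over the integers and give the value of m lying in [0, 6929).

gcd(185, 6929) = 1 (Euclid: 6929 = 37·185 + 84; 185 = 2·84 + 17; 84 = 4·17 + 16; 17 = 1·16 + 1; 16 = 16·1 + 0), and 1 | 38.
Extended Euclid: 185·(412) + 6929·(-11) = 1. Scale by 38: m₀ = 15656.
General solution m = m₀ + 6929t; reducing mod 6929 gives m = 1798 (and n = -48).

1798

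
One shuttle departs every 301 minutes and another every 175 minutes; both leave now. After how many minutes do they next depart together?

7525

gcd first: 301 = 1·175 + 126; 175 = 1·126 + 49; 126 = 2·49 + 28; 49 = 1·28 + 21; 28 = 1·21 + 7; 21 = 3·7 + 0 → gcd = 7
lcm = 301·175/gcd = 52675/7 = 7525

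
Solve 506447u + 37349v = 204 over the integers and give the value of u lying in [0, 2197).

1061

Reduce mod 37349: 506447u ≡ 204 (mod 37349). With g = gcd(506447, 37349) = 17 dividing 204, divide through: 29791u ≡ 12 (mod 2197).
Since gcd(29791, 2197) = 1, u ≡ 12·(29791)⁻¹ ≡ 1061 (mod 2197). Smallest non-negative: 1061.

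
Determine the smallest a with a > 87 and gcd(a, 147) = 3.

90

Multiples of 3 above 87: 3·30, 3·31, … . Need the cofactor coprime to 147/3 = 49.
Checking s = 30, 31, … the first with gcd(s, 49) = 1 is s = 30, giving 90.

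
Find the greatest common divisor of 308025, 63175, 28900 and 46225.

25

308025 = 3² · 5² · 37²; 63175 = 5² · 7 · 19²; 28900 = 2² · 5² · 17²; 46225 = 5² · 43²
gcd takes min exponent of each prime: 5² = 25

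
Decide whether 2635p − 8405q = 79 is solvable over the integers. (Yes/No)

gcd(2635, 8405): 8405 = 3·2635 + 500; 2635 = 5·500 + 135; 500 = 3·135 + 95; 135 = 1·95 + 40; 95 = 2·40 + 15; 40 = 2·15 + 10; 15 = 1·10 + 5; 10 = 2·5 + 0 → 5
5 does not divide 79, so a solution does not exist.

No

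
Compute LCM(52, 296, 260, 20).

52 = 2² · 13; 296 = 2³ · 37; 260 = 2² · 5 · 13; 20 = 2² · 5
lcm takes max exponent of each prime: 2³ · 5 · 13 · 37 = 19240

19240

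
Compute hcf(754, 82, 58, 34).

2

gcd(754, 82): 754 = 9·82 + 16; 82 = 5·16 + 2; 16 = 8·2 + 0 → 2
gcd(2, 58): 58 = 29·2 + 0 → 2
gcd(2, 34): 34 = 17·2 + 0 → 2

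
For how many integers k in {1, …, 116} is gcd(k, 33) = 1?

33 = 3·11. Inclusion–exclusion on these primes:
116 − ⌊116/3⌋ − ⌊116/11⌋ + ⌊116/33⌋ = 71

71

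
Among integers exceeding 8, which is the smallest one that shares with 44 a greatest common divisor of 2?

gcd(t, 44) = 2 forces 2 | t; write t = 2s. Then gcd(2s, 2·22) = 2·gcd(s, 22), so need gcd(s, 22) = 1.
2s > 8 gives s ≥ 5. The least s ≥ 5 coprime to 22 is 5, so t = 2·5 = 10.

10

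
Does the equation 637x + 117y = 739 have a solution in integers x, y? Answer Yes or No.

No

gcd(637, 117): 637 = 5·117 + 52; 117 = 2·52 + 13; 52 = 4·13 + 0 → 13
13 does not divide 739, so a solution does not exist.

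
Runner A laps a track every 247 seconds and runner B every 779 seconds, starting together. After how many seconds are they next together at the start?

10127

gcd first: 779 = 3·247 + 38; 247 = 6·38 + 19; 38 = 2·19 + 0 → gcd = 19
lcm = 247·779/gcd = 192413/19 = 10127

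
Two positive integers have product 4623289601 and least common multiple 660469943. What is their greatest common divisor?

7

From gcd × lcm = pq: gcd = 4623289601 / 660469943 = 7.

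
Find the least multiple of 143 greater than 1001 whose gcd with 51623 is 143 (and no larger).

gcd(m, 51623) = 143 forces 143 | m; write m = 143s. Then gcd(143s, 143·361) = 143·gcd(s, 361), so need gcd(s, 361) = 1.
143s > 1001 gives s ≥ 8. The least s ≥ 8 coprime to 361 is 8, so m = 143·8 = 1144.

1144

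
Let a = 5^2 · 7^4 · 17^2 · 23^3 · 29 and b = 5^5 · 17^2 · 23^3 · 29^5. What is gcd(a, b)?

2549290675

min exponent per shared prime: 5^2 · 17^2 · 23^3 · 29 = 2549290675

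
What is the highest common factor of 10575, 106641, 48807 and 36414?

10575 = 3² · 5² · 47; 106641 = 3² · 17² · 41; 48807 = 3² · 11 · 17 · 29; 36414 = 2 · 3² · 7 · 17²
gcd takes min exponent of each prime: 3² = 9

9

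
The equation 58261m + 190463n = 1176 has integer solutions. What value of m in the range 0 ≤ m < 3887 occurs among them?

Reduce mod 190463: 58261m ≡ 1176 (mod 190463). With g = gcd(58261, 190463) = 49 dividing 1176, divide through: 1189m ≡ 24 (mod 3887).
Since gcd(1189, 3887) = 1, m ≡ 24·(1189)⁻¹ ≡ 680 (mod 3887). Smallest non-negative: 680.

680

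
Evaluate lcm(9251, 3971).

3339611

gcd first: 9251 = 2·3971 + 1309; 3971 = 3·1309 + 44; 1309 = 29·44 + 33; 44 = 1·33 + 11; 33 = 3·11 + 0 → gcd = 11
lcm = 9251·3971/gcd = 36735721/11 = 3339611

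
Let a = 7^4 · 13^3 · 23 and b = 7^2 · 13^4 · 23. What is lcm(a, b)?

1577224103

max exponent per prime: 7^4 · 13^4 · 23 = 1577224103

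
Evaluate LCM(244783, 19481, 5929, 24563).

1142891827

244783 = 7 · 11² · 17²; 19481 = 7 · 11² · 23; 5929 = 7² · 11²; 24563 = 7 · 11² · 29
lcm takes max exponent of each prime: 7² · 11² · 17² · 23 · 29 = 1142891827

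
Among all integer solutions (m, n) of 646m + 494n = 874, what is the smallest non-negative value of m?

9

Euclid: 646 = 1·494 + 152; 494 = 3·152 + 38; 152 = 4·38 + 0 → gcd = 38; 874 = 38·23.
Back-substitution yields 646·(-3) + 494·(4) = 38, so one solution is m = -3·23 = -69, n = 4·23 = 92.
Solutions in m differ by 494/38 = 13; the one in [0, 13) is -69 mod 13 = 9.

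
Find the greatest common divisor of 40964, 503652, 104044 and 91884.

76

40964 = 2² · 7² · 11 · 19; 503652 = 2² · 3 · 19 · 47²; 104044 = 2² · 19 · 37²; 91884 = 2² · 3 · 13 · 19 · 31
gcd takes min exponent of each prime: 2² · 19 = 76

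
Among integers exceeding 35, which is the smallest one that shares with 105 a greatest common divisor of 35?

70

Multiples of 35 above 35: 35·2, 35·3, … . Need the cofactor coprime to 105/35 = 3.
Checking s = 2, 3, … the first with gcd(s, 3) = 1 is s = 2, giving 70.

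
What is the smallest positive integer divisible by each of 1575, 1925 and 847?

190575

lcm(1575, 1925) = 1575·1925/gcd = 3031875/175 = 17325
lcm(17325, 847) = 17325·847/gcd = 14674275/77 = 190575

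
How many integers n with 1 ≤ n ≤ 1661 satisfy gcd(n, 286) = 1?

Prime factors of 286: 2, 11, 13. Count integers ≤ 1661 divisible by none of them.
By inclusion–exclusion: 1661 − ⌊1661/2⌋ − ⌊1661/11⌋ − ⌊1661/13⌋ + ⌊1661/22⌋ + ⌊1661/26⌋ + ⌊1661/143⌋ − ⌊1661/286⌋ = 697.

697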